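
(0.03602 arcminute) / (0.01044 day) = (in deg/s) 6.655e-07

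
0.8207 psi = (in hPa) 56.59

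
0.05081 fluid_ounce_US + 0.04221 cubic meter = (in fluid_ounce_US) 1427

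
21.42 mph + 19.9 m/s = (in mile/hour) 65.94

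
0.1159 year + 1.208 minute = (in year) 0.1159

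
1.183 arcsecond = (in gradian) 0.0003651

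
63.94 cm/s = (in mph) 1.43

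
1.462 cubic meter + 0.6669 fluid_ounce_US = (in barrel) 9.196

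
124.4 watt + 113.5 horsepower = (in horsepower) 113.7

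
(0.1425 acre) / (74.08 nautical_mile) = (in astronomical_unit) 2.81e-14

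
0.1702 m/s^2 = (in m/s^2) 0.1702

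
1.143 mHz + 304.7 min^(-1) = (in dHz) 50.79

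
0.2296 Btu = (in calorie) 57.9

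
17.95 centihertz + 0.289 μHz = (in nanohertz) 1.795e+08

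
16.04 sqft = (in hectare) 0.000149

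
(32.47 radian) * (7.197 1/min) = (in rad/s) 3.895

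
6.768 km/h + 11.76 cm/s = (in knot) 3.883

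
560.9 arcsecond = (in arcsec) 560.9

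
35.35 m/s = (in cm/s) 3535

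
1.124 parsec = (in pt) 9.831e+19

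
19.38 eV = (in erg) 3.105e-11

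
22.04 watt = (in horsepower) 0.02956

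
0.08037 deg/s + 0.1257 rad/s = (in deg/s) 7.282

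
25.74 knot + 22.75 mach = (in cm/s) 7.76e+05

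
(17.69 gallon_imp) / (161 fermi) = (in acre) 1.234e+08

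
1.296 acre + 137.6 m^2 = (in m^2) 5382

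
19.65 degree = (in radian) 0.343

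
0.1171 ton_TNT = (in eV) 3.058e+27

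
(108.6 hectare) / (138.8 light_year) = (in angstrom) 0.00827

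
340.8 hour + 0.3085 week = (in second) 1.413e+06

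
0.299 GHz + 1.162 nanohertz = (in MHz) 299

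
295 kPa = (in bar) 2.95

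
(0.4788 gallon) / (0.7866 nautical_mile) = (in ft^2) 1.339e-05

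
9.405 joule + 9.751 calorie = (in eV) 3.133e+20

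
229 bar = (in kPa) 2.29e+04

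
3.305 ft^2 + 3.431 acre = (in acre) 3.431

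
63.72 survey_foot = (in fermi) 1.942e+16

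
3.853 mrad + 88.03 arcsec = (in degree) 0.2452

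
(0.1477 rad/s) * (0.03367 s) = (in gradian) 0.3166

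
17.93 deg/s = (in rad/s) 0.3129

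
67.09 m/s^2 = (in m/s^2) 67.09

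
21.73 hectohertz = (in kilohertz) 2.173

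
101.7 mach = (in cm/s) 3.463e+06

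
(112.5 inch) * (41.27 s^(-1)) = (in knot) 229.2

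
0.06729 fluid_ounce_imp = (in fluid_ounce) 0.06465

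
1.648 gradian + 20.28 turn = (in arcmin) 4.381e+05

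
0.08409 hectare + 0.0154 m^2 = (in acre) 0.2078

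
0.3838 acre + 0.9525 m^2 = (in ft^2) 1.673e+04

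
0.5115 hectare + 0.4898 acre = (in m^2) 7097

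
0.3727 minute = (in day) 0.0002588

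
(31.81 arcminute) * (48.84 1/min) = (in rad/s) 0.007532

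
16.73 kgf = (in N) 164.1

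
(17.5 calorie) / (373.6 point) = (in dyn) 5.555e+07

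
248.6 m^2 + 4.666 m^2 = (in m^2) 253.3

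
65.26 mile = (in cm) 1.05e+07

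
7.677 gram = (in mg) 7677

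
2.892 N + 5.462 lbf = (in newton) 27.19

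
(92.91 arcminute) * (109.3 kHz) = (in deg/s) 1.693e+05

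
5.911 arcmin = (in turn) 0.0002737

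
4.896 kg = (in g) 4896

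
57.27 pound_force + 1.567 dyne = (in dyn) 2.547e+07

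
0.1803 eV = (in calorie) 6.904e-21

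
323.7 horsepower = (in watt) 2.414e+05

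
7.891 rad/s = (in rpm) 75.35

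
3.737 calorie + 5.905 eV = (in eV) 9.759e+19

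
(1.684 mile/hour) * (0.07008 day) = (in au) 3.047e-08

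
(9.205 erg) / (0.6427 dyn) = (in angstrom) 1.432e+09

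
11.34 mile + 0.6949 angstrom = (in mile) 11.34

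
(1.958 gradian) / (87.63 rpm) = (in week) 5.542e-09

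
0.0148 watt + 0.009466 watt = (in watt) 0.02427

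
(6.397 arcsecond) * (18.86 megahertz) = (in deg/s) 3.351e+04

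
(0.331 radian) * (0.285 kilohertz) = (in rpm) 900.8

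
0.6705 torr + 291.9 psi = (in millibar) 2.013e+04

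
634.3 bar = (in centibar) 6.343e+04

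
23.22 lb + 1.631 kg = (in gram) 1.216e+04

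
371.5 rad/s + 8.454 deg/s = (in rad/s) 371.6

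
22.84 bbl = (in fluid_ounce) 1.228e+05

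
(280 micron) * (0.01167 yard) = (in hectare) 2.988e-10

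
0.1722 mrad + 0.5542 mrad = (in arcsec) 149.8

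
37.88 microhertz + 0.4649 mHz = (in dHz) 0.005028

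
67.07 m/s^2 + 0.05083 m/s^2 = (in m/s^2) 67.12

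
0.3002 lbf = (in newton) 1.335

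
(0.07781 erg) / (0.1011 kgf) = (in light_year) 8.295e-25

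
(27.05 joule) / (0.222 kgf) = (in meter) 12.42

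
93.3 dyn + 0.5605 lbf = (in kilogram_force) 0.2543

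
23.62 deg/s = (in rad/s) 0.4122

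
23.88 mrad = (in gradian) 1.52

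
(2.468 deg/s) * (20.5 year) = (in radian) 2.785e+07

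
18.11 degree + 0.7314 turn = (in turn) 0.7817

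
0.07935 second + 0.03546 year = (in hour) 310.6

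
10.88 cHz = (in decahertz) 0.01088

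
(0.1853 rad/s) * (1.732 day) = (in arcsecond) 5.72e+09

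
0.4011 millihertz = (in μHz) 401.1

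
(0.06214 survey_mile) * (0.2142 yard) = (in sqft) 210.8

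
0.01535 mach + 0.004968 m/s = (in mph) 11.7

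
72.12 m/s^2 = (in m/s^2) 72.12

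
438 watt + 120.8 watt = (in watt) 558.8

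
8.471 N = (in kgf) 0.8638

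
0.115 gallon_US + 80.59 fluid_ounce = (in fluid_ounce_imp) 99.2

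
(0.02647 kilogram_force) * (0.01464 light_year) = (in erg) 3.595e+20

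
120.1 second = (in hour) 0.03336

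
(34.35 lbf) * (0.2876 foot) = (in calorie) 3.201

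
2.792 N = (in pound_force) 0.6277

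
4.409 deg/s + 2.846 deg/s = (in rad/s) 0.1266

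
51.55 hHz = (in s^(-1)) 5155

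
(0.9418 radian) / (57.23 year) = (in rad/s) 5.218e-10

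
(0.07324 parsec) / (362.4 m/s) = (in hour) 1.732e+09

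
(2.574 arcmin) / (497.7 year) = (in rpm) 4.555e-13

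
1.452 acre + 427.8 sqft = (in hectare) 0.5916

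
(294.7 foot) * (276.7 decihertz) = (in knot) 4831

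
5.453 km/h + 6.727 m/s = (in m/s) 8.242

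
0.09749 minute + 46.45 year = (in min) 2.441e+07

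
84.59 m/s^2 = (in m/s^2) 84.59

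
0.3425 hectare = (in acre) 0.8463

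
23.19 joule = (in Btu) 0.02198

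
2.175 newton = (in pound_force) 0.489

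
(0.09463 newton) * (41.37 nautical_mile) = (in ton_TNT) 1.733e-06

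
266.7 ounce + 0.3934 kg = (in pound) 17.54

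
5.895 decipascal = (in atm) 5.818e-06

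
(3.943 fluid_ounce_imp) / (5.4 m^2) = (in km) 2.075e-08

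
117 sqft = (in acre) 0.002686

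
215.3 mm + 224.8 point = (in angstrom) 2.946e+09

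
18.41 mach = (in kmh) 2.257e+04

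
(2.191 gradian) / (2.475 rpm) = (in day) 1.537e-06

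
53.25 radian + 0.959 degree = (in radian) 53.27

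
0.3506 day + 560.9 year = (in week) 2.925e+04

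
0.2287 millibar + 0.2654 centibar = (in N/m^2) 288.3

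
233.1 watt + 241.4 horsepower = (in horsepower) 241.7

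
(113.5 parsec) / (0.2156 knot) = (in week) 5.221e+13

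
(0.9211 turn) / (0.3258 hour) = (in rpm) 0.04712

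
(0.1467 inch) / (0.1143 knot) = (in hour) 1.76e-05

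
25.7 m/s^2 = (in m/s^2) 25.7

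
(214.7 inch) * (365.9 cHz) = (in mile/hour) 44.64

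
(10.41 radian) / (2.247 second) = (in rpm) 44.24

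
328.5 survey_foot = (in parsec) 3.245e-15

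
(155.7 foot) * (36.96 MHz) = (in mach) 5.151e+06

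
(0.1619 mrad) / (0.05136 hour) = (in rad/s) 8.756e-07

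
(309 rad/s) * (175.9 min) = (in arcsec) 6.727e+11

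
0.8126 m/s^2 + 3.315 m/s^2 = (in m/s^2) 4.128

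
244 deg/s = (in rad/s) 4.259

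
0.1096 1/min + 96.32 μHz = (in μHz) 1923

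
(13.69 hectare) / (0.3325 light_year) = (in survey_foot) 1.428e-10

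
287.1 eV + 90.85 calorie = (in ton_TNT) 9.085e-08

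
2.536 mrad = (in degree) 0.1453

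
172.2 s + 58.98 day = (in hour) 1416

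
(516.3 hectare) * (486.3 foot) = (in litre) 7.653e+11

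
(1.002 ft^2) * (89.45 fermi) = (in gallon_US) 2.2e-12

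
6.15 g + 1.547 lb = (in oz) 24.97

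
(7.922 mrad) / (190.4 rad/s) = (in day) 4.816e-10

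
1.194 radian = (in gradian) 76.01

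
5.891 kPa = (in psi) 0.8544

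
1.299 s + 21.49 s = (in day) 0.0002638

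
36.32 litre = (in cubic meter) 0.03632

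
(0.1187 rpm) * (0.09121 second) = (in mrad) 1.134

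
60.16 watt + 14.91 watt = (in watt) 75.07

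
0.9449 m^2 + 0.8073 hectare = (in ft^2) 8.691e+04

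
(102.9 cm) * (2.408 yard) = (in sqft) 24.39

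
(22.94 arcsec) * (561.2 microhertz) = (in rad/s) 6.241e-08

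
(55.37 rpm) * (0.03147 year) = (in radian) 5.754e+06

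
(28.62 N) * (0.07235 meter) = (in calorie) 0.4949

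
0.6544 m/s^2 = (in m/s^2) 0.6544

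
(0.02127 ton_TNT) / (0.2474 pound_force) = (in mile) 5.025e+04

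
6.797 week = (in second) 4.111e+06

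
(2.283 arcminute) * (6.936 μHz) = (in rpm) 4.399e-08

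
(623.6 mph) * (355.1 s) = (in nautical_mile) 53.45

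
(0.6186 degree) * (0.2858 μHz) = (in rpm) 2.947e-08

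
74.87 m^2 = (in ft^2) 805.9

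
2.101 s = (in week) 3.474e-06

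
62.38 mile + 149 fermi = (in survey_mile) 62.38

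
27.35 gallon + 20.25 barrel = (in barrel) 20.9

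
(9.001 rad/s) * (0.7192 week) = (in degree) 2.243e+08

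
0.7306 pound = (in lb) 0.7306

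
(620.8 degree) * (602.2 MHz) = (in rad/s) 6.525e+09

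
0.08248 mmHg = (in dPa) 110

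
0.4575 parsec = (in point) 4.002e+19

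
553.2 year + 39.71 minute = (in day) 2.019e+05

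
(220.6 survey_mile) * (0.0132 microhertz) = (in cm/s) 0.4686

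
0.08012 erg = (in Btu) 7.594e-12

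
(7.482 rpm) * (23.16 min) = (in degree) 6.238e+04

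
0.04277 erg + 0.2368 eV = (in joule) 4.277e-09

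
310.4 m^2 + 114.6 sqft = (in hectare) 0.0321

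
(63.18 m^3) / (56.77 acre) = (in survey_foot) 0.0009023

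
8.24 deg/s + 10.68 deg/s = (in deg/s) 18.92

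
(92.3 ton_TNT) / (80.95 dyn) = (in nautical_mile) 2.576e+11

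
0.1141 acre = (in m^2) 461.7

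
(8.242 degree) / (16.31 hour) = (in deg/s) 0.0001404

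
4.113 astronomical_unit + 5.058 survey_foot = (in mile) 3.823e+08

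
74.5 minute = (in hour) 1.242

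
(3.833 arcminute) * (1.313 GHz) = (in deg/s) 8.388e+07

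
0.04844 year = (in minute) 2.546e+04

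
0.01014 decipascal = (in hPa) 1.014e-05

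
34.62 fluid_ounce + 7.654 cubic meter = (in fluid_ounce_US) 2.588e+05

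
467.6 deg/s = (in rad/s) 8.161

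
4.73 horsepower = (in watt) 3527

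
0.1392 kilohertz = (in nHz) 1.392e+11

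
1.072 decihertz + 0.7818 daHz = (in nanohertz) 7.925e+09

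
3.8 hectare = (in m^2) 3.8e+04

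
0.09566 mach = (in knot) 63.32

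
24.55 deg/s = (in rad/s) 0.4285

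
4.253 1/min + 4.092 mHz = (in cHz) 7.498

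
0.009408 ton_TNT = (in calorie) 9.408e+06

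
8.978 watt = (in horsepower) 0.01204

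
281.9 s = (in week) 0.0004661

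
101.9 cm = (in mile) 0.0006332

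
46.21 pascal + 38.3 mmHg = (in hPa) 51.52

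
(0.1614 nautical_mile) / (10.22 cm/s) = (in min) 48.75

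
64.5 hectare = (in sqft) 6.943e+06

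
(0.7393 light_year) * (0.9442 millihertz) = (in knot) 1.284e+13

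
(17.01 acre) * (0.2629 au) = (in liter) 2.707e+18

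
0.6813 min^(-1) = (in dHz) 0.1135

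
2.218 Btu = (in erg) 2.34e+10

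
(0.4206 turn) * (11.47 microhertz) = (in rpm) 0.0002895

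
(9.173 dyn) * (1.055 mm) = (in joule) 9.678e-08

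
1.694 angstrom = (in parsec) 5.49e-27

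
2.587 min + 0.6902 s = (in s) 155.9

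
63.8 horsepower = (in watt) 4.758e+04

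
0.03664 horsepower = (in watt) 27.32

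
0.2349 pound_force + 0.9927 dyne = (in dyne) 1.045e+05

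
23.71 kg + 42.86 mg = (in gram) 2.371e+04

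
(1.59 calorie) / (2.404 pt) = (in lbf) 1763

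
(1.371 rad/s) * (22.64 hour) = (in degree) 6.402e+06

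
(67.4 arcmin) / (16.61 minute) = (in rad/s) 1.967e-05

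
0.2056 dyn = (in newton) 2.056e-06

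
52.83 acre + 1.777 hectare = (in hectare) 23.16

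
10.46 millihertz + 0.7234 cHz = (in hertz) 0.01769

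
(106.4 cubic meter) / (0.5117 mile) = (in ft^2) 1.391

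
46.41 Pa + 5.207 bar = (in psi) 75.53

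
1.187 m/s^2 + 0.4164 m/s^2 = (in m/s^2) 1.603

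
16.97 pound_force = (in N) 75.49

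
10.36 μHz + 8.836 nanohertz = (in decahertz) 1.037e-06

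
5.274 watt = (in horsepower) 0.007073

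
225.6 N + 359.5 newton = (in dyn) 5.851e+07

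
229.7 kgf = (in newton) 2253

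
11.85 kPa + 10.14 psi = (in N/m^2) 8.176e+04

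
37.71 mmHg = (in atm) 0.04962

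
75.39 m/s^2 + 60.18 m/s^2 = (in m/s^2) 135.6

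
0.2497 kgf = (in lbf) 0.5505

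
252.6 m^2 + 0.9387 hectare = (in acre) 2.382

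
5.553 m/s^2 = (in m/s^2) 5.553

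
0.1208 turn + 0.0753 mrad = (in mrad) 759.1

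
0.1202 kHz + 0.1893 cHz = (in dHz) 1202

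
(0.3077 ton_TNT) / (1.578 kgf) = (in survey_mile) 5.169e+04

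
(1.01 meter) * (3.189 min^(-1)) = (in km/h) 0.1933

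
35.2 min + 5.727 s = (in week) 0.003502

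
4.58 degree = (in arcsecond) 1.649e+04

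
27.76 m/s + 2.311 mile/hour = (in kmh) 103.7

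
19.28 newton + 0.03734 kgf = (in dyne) 1.965e+06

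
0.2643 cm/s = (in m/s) 0.002643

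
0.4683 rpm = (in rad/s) 0.04904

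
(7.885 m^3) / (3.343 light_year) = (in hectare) 2.493e-20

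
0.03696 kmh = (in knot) 0.01996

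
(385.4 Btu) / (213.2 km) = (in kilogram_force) 0.1945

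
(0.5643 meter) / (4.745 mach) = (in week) 5.775e-10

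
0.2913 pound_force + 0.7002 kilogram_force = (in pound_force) 1.835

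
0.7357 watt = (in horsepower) 0.0009866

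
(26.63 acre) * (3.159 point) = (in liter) 1.201e+05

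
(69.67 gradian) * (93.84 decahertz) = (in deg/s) 5.884e+04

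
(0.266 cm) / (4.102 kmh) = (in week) 3.86e-09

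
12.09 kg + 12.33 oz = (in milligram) 1.244e+07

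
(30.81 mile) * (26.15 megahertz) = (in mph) 2.9e+12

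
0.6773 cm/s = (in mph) 0.01515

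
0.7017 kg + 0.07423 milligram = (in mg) 7.017e+05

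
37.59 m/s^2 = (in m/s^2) 37.59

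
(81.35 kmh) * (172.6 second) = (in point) 1.106e+07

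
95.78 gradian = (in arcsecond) 3.103e+05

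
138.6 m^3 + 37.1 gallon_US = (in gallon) 3.665e+04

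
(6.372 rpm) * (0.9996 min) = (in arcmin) 1.376e+05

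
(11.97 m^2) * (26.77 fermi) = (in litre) 3.204e-10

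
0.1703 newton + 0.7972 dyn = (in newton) 0.1703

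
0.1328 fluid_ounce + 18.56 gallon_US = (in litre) 70.26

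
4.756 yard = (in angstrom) 4.349e+10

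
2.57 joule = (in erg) 2.57e+07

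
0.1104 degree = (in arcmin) 6.624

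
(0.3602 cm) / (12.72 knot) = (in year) 1.745e-11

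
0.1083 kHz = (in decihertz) 1083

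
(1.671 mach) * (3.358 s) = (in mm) 1.911e+06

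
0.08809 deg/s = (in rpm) 0.01468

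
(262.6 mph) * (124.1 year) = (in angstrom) 4.594e+21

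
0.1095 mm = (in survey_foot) 0.0003593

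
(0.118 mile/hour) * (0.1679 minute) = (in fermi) 5.314e+14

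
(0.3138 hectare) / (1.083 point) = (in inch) 3.234e+08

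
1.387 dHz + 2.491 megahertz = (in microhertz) 2.491e+12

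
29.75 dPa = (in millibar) 0.02975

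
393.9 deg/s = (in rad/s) 6.875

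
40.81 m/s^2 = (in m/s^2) 40.81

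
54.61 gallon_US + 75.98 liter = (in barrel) 1.778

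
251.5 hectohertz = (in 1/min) 1.509e+06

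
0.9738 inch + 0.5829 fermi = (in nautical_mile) 1.336e-05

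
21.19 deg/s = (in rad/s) 0.3698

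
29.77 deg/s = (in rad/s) 0.5196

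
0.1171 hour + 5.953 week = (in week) 5.954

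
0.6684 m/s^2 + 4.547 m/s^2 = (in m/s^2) 5.215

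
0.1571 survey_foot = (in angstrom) 4.788e+08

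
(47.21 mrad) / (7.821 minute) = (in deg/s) 0.005764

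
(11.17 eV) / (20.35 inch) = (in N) 3.462e-18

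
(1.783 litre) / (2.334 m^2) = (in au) 5.107e-15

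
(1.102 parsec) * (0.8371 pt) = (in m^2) 1.004e+13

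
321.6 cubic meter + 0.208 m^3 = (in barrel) 2024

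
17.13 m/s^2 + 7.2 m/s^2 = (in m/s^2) 24.33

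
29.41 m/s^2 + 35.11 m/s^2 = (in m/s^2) 64.52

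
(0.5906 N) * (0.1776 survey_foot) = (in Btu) 3.03e-05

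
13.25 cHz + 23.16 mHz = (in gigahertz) 1.557e-10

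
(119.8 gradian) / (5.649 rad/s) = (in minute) 0.005552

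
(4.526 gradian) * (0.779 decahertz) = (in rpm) 5.289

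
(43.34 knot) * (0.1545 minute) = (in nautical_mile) 0.1116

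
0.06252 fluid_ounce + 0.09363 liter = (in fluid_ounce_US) 3.229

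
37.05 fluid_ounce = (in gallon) 0.2895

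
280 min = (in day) 0.1944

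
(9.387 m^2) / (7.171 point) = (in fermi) 3.711e+18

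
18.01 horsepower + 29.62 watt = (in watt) 1.346e+04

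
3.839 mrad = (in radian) 0.003839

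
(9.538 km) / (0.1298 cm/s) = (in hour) 2041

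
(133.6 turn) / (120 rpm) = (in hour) 0.01856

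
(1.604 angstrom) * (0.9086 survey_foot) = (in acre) 1.098e-14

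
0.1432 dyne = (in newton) 1.432e-06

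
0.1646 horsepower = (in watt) 122.7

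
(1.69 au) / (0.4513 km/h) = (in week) 3.335e+06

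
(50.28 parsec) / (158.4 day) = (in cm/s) 1.134e+13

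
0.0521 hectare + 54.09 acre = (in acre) 54.22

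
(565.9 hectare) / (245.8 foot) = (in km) 75.53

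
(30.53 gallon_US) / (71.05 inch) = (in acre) 1.582e-05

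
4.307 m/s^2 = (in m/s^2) 4.307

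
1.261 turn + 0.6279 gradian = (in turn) 1.263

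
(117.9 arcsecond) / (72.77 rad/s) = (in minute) 1.309e-07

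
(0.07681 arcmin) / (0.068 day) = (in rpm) 3.632e-08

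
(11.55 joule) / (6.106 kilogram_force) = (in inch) 7.594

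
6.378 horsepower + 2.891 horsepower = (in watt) 6912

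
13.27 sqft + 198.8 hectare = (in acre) 491.2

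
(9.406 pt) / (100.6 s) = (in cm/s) 0.003298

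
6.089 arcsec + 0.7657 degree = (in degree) 0.7674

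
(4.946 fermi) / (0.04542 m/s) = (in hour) 3.025e-17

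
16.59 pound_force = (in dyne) 7.38e+06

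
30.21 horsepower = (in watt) 2.253e+04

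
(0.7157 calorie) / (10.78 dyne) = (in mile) 17.26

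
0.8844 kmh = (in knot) 0.4775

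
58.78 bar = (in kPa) 5878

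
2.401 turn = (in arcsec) 3.112e+06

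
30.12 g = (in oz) 1.062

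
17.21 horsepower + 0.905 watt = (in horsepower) 17.21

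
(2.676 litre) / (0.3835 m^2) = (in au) 4.664e-14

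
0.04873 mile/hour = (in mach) 6.398e-05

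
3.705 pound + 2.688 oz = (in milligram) 1.757e+06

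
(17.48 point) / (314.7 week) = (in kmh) 1.166e-10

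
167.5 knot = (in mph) 192.8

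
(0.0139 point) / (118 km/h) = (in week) 2.474e-13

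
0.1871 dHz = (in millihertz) 18.71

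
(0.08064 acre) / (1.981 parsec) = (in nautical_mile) 2.883e-18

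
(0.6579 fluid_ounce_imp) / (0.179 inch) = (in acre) 1.016e-06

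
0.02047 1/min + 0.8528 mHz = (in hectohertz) 1.194e-05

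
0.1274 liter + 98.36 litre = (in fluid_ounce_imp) 3466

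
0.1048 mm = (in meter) 0.0001048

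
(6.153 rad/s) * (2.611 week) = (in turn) 1.546e+06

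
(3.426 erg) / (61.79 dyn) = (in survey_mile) 3.445e-07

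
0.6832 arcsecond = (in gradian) 0.0002109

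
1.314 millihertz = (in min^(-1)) 0.07884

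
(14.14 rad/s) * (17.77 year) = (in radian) 7.924e+09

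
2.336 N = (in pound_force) 0.5252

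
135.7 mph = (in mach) 0.1782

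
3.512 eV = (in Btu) 5.333e-22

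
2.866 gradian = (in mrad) 45.02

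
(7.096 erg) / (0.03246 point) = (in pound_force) 0.01393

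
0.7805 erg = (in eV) 4.871e+11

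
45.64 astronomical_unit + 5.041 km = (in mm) 6.828e+15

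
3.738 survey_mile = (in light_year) 6.359e-13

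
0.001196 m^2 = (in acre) 2.955e-07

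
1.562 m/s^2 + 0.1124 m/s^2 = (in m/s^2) 1.674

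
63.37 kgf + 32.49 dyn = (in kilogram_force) 63.37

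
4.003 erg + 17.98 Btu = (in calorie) 4534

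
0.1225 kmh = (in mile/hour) 0.07612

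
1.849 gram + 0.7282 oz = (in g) 22.49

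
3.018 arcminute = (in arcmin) 3.018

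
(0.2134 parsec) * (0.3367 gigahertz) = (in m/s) 2.217e+24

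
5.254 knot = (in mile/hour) 6.046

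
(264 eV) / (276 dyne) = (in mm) 1.533e-11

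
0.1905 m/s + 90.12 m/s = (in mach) 0.2652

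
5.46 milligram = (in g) 0.00546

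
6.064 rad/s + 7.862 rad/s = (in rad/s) 13.93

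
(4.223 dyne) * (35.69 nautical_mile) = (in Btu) 0.002646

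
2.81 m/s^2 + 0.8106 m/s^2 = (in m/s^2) 3.621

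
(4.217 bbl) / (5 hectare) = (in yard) 1.466e-05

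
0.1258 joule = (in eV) 7.852e+17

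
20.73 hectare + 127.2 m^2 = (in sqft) 2.233e+06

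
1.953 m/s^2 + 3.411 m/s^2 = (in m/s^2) 5.364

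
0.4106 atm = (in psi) 6.034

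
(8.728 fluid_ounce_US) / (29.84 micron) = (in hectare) 0.000865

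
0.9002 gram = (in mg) 900.2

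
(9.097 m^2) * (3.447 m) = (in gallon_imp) 6898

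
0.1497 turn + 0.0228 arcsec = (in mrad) 940.6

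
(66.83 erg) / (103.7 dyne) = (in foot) 0.02114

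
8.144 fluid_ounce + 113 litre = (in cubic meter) 0.1132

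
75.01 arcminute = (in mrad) 21.82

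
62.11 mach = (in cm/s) 2.115e+06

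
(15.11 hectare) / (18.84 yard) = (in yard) 9592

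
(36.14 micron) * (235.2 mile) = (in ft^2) 147.2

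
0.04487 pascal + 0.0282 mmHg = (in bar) 3.805e-05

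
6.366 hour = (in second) 2.292e+04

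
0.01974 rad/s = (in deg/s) 1.131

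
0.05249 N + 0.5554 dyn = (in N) 0.0525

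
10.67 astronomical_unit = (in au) 10.67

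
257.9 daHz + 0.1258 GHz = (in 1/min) 7.548e+09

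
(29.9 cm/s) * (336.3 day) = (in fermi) 8.688e+21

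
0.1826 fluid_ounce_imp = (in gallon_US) 0.001371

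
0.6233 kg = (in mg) 6.233e+05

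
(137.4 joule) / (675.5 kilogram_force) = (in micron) 2.074e+04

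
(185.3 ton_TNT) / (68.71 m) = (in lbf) 2.537e+09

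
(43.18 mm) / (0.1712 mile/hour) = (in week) 9.329e-07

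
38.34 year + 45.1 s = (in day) 1.399e+04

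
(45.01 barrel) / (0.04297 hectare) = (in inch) 0.6557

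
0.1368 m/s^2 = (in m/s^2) 0.1368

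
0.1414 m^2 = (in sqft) 1.522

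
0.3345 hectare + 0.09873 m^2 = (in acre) 0.8266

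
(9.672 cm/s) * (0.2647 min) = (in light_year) 1.624e-16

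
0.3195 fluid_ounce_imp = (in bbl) 5.71e-05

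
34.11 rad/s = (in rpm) 325.7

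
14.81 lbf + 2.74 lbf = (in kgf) 7.961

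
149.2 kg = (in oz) 5263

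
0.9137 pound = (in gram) 414.4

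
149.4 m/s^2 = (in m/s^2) 149.4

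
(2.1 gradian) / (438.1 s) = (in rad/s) 7.529e-05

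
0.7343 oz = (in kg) 0.02082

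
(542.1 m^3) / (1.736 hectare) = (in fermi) 3.123e+13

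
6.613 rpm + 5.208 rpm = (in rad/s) 1.238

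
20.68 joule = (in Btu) 0.0196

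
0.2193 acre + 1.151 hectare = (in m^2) 1.24e+04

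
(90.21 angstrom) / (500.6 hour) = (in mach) 1.47e-17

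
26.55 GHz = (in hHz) 2.655e+08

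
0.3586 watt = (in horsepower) 0.0004809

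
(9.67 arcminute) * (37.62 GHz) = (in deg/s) 6.063e+09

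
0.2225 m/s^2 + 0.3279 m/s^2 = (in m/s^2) 0.5504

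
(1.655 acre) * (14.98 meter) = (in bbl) 6.311e+05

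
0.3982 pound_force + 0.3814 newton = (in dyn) 2.153e+05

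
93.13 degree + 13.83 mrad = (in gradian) 104.4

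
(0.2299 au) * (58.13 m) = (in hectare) 1.999e+08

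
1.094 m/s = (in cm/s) 109.4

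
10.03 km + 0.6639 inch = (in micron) 1.003e+10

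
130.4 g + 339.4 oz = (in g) 9752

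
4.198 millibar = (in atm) 0.004143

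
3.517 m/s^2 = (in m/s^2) 3.517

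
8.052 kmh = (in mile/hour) 5.003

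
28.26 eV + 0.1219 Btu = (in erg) 1.286e+09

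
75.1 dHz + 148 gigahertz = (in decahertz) 1.48e+10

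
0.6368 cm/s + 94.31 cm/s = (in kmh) 3.418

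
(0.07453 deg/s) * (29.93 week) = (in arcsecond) 4.857e+09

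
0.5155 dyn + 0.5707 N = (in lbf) 0.1283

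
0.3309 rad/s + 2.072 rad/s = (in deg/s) 137.7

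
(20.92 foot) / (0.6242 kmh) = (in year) 1.166e-06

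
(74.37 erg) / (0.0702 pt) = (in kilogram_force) 0.03062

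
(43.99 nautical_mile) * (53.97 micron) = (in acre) 0.001086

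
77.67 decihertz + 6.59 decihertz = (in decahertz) 0.8426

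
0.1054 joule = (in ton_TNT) 2.519e-11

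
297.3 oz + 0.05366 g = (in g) 8428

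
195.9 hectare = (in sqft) 2.109e+07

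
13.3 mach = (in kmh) 1.63e+04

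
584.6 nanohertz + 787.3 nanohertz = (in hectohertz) 1.372e-08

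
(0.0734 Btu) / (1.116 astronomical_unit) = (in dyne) 4.639e-05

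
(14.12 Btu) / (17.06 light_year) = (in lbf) 2.075e-14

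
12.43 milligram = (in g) 0.01243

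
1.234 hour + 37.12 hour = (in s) 1.381e+05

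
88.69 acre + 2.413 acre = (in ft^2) 3.968e+06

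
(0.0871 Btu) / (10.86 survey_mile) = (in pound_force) 0.001182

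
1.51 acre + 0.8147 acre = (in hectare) 0.9408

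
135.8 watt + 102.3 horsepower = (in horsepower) 102.5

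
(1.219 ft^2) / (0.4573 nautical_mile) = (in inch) 0.005265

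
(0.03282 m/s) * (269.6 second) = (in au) 5.915e-11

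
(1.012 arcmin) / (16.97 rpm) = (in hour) 4.601e-08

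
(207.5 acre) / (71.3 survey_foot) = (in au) 2.583e-07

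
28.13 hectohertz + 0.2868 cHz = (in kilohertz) 2.813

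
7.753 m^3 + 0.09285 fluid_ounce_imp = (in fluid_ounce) 2.622e+05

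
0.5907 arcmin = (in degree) 0.009845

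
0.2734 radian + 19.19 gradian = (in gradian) 36.6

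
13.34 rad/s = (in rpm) 127.4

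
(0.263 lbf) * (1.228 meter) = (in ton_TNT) 3.434e-10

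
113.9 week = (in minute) 1.148e+06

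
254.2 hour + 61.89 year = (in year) 61.92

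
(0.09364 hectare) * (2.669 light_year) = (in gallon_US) 6.246e+21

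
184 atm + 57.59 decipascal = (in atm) 184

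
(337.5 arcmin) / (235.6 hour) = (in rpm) 1.105e-06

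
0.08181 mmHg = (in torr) 0.08181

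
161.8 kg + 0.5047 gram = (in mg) 1.618e+08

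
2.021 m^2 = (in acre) 0.0004994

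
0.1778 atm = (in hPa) 180.2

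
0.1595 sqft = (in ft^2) 0.1595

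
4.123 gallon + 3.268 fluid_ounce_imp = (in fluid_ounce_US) 530.9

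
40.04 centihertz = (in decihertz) 4.004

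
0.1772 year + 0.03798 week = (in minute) 9.352e+04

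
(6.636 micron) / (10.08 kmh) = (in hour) 6.583e-10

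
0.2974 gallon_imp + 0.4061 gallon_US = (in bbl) 0.01817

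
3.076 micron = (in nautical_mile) 1.661e-09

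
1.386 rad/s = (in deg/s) 79.41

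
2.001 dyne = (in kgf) 2.04e-06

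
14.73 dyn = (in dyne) 14.73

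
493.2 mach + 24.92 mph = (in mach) 493.2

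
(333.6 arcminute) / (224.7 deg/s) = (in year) 7.846e-10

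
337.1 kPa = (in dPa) 3.371e+06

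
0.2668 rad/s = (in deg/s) 15.29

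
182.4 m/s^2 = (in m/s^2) 182.4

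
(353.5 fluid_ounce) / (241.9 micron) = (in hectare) 0.004322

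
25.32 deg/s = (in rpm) 4.22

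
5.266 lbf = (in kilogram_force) 2.389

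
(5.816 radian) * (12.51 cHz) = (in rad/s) 0.7276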